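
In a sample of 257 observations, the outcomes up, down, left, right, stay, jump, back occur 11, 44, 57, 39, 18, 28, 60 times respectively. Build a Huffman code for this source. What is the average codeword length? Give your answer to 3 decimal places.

Probabilities are the counts divided by 257.
Repeatedly combine the two least-probable nodes; the expected code length is the sum of the merged weights.
merge 11/257 + 18/257 → 29/257
merge 28/257 + 29/257 → 57/257
merge 39/257 + 44/257 → 83/257
merge 57/257 + 57/257 → 114/257
merge 60/257 + 83/257 → 143/257
merge 114/257 + 143/257 → 1
L = 29/257 + 57/257 + 83/257 + 114/257 + 143/257 + 1 = 683/257 ≈ 2.658 bits/symbol.

2.658 bits/symbol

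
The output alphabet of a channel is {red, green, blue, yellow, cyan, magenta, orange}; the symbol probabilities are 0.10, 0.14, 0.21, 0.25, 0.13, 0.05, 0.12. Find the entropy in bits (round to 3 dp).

2.668 bits

H = −Σ pᵢ log₂ pᵢ.
−0.10·log₂(0.10) = 0.3322
−0.14·log₂(0.14) = 0.3971
−0.21·log₂(0.21) = 0.4728
−0.25·log₂(0.25) = 0.5000
−0.13·log₂(0.13) = 0.3826
−0.05·log₂(0.05) = 0.2161
−0.12·log₂(0.12) = 0.3671
Sum ≈ 2.6679 → 2.668 bits.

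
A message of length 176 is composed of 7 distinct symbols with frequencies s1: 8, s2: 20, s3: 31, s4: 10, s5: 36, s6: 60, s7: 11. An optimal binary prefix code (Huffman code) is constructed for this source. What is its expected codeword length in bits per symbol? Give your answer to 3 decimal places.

Probabilities are the counts divided by 176.
Repeatedly combine the two least-probable nodes; the expected code length is the sum of the merged weights.
merge 1/22 + 5/88 → 9/88
merge 1/16 + 9/88 → 29/176
merge 5/44 + 29/176 → 49/176
merge 31/176 + 9/44 → 67/176
merge 49/176 + 15/44 → 109/176
merge 67/176 + 109/176 → 1
L = 9/88 + 29/176 + 49/176 + 67/176 + 109/176 + 1 = 28/11 ≈ 2.545 bits/symbol.

2.545 bits/symbol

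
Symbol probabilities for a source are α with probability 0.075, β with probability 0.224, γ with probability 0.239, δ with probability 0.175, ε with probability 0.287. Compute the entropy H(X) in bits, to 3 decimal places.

2.214 bits

H = −Σ pᵢ log₂ pᵢ.
−0.075·log₂(0.075) = 0.2803
−0.224·log₂(0.224) = 0.4835
−0.239·log₂(0.239) = 0.4935
−0.175·log₂(0.175) = 0.4401
−0.287·log₂(0.287) = 0.5169
Sum ≈ 2.2142 → 2.214 bits.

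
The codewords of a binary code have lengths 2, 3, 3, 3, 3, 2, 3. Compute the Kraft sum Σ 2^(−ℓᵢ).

1.125

With common denominator 2^3 = 8: Σ 2^(−ℓᵢ) = 2/8 + 1/8 + 1/8 + 1/8 + 1/8 + 2/8 + 1/8 = 9/8 = 1.125.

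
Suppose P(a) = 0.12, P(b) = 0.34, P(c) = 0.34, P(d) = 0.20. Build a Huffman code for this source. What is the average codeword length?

1.98 bits/symbol

Repeatedly combine the two least-probable nodes; the expected code length is the sum of the merged weights.
merge 3/25 + 1/5 → 8/25
merge 8/25 + 17/50 → 33/50
merge 17/50 + 33/50 → 1
L = 8/25 + 33/50 + 1 = 99/50 = 1.98 bits/symbol.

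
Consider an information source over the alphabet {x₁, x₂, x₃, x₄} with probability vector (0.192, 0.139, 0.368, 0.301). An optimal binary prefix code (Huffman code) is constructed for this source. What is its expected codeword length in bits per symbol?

Repeatedly combine the two least-probable nodes; the expected code length is the sum of the merged weights.
merge 139/1000 + 24/125 → 331/1000
merge 301/1000 + 331/1000 → 79/125
merge 46/125 + 79/125 → 1
L = 331/1000 + 79/125 + 1 = 1963/1000 = 1.963 bits/symbol.

1.963 bits/symbol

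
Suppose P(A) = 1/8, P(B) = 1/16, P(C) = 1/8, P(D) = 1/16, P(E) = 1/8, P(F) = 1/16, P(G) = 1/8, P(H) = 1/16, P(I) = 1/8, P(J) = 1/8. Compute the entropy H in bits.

Each probability is a power of 1/2, so log₂(1/p) is an integer.
H = Σ p·log₂(1/p) = 1/8·3 + 1/16·4 + 1/8·3 + 1/16·4 + 1/8·3 + 1/16·4 + 1/8·3 + 1/16·4 + 1/8·3 + 1/8·3 = 3.25 bits.

3.25 bits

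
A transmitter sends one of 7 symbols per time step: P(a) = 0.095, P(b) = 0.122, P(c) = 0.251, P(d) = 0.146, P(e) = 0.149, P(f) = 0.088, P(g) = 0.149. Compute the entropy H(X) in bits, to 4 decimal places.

H = −Σ pᵢ log₂ pᵢ.
−0.095·log₂(0.095) = 0.3226
−0.122·log₂(0.122) = 0.3703
−0.251·log₂(0.251) = 0.5006
−0.146·log₂(0.146) = 0.4053
−0.149·log₂(0.149) = 0.4092
−0.088·log₂(0.088) = 0.3086
−0.149·log₂(0.149) = 0.4092
Sum ≈ 2.7258 → 2.7258 bits.

2.7258 bits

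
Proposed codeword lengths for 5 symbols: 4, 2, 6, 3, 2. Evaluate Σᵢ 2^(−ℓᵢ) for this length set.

With common denominator 2^6 = 64: Σ 2^(−ℓᵢ) = 4/64 + 16/64 + 1/64 + 8/64 + 16/64 = 45/64 = 0.703125.

0.703125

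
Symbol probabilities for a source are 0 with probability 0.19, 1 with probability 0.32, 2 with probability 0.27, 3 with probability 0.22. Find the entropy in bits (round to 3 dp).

1.972 bits

H = −Σ pᵢ log₂ pᵢ.
−0.19·log₂(0.19) = 0.4552
−0.32·log₂(0.32) = 0.5260
−0.27·log₂(0.27) = 0.5100
−0.22·log₂(0.22) = 0.4806
Sum ≈ 1.9719 → 1.972 bits.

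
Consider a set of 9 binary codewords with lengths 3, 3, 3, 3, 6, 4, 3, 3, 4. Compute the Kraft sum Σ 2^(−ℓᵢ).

0.890625

With common denominator 2^6 = 64: Σ 2^(−ℓᵢ) = 8/64 + 8/64 + 8/64 + 8/64 + 1/64 + 4/64 + 8/64 + 8/64 + 4/64 = 57/64 = 0.890625.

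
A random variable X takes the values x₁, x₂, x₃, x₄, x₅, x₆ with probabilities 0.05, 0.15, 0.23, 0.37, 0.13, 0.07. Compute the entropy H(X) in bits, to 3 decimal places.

2.296 bits

H = −Σ pᵢ log₂ pᵢ.
−0.05·log₂(0.05) = 0.2161
−0.15·log₂(0.15) = 0.4105
−0.23·log₂(0.23) = 0.4877
−0.37·log₂(0.37) = 0.5307
−0.13·log₂(0.13) = 0.3826
−0.07·log₂(0.07) = 0.2686
Sum ≈ 2.2962 → 2.296 bits.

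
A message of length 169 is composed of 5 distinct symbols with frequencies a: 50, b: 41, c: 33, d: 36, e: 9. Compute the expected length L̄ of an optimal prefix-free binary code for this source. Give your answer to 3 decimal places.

2.249 bits/symbol

Probabilities are the counts divided by 169.
Repeatedly combine the two least-probable nodes; the expected code length is the sum of the merged weights.
merge 9/169 + 33/169 → 42/169
merge 36/169 + 41/169 → 77/169
merge 42/169 + 50/169 → 92/169
merge 77/169 + 92/169 → 1
L = 42/169 + 77/169 + 92/169 + 1 = 380/169 ≈ 2.249 bits/symbol.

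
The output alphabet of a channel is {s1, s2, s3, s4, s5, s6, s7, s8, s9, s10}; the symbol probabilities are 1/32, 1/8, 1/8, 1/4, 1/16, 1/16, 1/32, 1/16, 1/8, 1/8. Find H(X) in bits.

Each probability is a power of 1/2, so log₂(1/p) is an integer.
H = Σ p·log₂(1/p) = 1/32·5 + 1/8·3 + 1/8·3 + 1/4·2 + 1/16·4 + 1/16·4 + 1/32·5 + 1/16·4 + 1/8·3 + 1/8·3 = 3.0625 bits.

3.0625 bits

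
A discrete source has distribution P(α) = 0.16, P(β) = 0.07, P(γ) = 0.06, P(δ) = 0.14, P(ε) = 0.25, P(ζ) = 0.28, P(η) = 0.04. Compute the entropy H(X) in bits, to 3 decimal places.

2.532 bits

H = −Σ pᵢ log₂ pᵢ.
−0.16·log₂(0.16) = 0.4230
−0.07·log₂(0.07) = 0.2686
−0.06·log₂(0.06) = 0.2435
−0.14·log₂(0.14) = 0.3971
−0.25·log₂(0.25) = 0.5000
−0.28·log₂(0.28) = 0.5142
−0.04·log₂(0.04) = 0.1858
Sum ≈ 2.5322 → 2.532 bits.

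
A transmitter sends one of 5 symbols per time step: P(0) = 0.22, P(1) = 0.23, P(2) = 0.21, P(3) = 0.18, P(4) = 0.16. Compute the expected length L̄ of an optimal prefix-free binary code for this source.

Repeatedly combine the two least-probable nodes; the expected code length is the sum of the merged weights.
merge 4/25 + 9/50 → 17/50
merge 21/100 + 11/50 → 43/100
merge 23/100 + 17/50 → 57/100
merge 43/100 + 57/100 → 1
L = 17/50 + 43/100 + 57/100 + 1 = 117/50 = 2.34 bits/symbol.

2.34 bits/symbol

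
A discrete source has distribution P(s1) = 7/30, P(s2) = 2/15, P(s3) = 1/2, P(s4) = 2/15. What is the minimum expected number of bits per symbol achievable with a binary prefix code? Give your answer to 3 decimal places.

Repeatedly combine the two least-probable nodes; the expected code length is the sum of the merged weights.
merge 2/15 + 2/15 → 4/15
merge 7/30 + 4/15 → 1/2
merge 1/2 + 1/2 → 1
L = 4/15 + 1/2 + 1 = 53/30 ≈ 1.767 bits/symbol.

1.767 bits/symbol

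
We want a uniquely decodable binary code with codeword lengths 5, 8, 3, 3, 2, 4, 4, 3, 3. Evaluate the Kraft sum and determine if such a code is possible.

With common denominator 2^8 = 256: Σ 2^(−ℓᵢ) = 8/256 + 1/256 + 32/256 + 32/256 + 64/256 + 16/256 + 16/256 + 32/256 + 32/256 = 233/256 = 0.91015625.
Kraft's inequality requires Σ ≤ 1; here Σ = 0.91015625 ≤ 1, so such a prefix code exists.

0.91015625; yes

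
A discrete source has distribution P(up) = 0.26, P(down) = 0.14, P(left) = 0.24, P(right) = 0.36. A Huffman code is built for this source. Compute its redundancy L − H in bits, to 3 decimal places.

0.073 bits

Entropy H = −Σ p log₂ p ≈ 1.9271 bits.
Huffman merges: 7/50+6/25→19/50; 13/50+9/25→31/50; 19/50+31/50→1. L = 2 ≈ 2.0000.
L − H = 2.0000 − 1.9271 = 0.073 bits.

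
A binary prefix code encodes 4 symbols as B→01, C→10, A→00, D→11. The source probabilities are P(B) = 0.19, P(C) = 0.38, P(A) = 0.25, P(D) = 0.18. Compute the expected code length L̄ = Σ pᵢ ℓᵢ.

2 bits/symbol

L̄ = Σ pᵢ·ℓᵢ = 0.19·2 + 0.38·2 + 0.25·2 + 0.18·2 = 2 bits/symbol.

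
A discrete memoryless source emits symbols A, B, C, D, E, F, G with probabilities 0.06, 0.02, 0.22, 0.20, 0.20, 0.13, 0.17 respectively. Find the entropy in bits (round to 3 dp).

2.583 bits

H = −Σ pᵢ log₂ pᵢ.
−0.06·log₂(0.06) = 0.2435
−0.02·log₂(0.02) = 0.1129
−0.22·log₂(0.22) = 0.4806
−0.20·log₂(0.20) = 0.4644
−0.20·log₂(0.20) = 0.4644
−0.13·log₂(0.13) = 0.3826
−0.17·log₂(0.17) = 0.4346
Sum ≈ 2.5830 → 2.583 bits.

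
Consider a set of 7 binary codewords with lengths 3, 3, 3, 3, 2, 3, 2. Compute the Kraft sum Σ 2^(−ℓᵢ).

With common denominator 2^3 = 8: Σ 2^(−ℓᵢ) = 1/8 + 1/8 + 1/8 + 1/8 + 2/8 + 1/8 + 2/8 = 9/8 = 1.125.

1.125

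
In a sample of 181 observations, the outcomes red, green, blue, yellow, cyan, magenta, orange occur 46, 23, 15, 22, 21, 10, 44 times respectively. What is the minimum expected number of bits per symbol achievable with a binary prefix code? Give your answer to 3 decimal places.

Probabilities are the counts divided by 181.
Repeatedly combine the two least-probable nodes; the expected code length is the sum of the merged weights.
merge 10/181 + 15/181 → 25/181
merge 21/181 + 22/181 → 43/181
merge 23/181 + 25/181 → 48/181
merge 43/181 + 44/181 → 87/181
merge 46/181 + 48/181 → 94/181
merge 87/181 + 94/181 → 1
L = 25/181 + 43/181 + 48/181 + 87/181 + 94/181 + 1 = 478/181 ≈ 2.641 bits/symbol.

2.641 bits/symbol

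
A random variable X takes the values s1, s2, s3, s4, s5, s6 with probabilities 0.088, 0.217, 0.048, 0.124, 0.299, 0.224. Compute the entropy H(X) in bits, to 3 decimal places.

H = −Σ pᵢ log₂ pᵢ.
−0.088·log₂(0.088) = 0.3086
−0.217·log₂(0.217) = 0.4783
−0.048·log₂(0.048) = 0.2103
−0.124·log₂(0.124) = 0.3734
−0.299·log₂(0.299) = 0.5208
−0.224·log₂(0.224) = 0.4835
Sum ≈ 2.3749 → 2.375 bits.

2.375 bits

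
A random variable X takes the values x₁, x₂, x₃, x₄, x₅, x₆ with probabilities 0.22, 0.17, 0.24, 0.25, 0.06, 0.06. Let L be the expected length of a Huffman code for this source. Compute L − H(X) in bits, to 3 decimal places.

0.014 bits

Entropy H = −Σ p log₂ p ≈ 2.3964 bits.
Huffman merges: 3/50+3/50→3/25; 3/25+17/100→29/100; 11/50+6/25→23/50; 1/4+29/100→27/50; 23/50+27/50→1. L = 241/100 ≈ 2.4100.
L − H = 2.4100 − 2.3964 = 0.014 bits.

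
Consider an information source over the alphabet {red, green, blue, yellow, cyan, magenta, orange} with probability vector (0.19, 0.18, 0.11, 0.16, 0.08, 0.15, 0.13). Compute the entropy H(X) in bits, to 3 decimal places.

H = −Σ pᵢ log₂ pᵢ.
−0.19·log₂(0.19) = 0.4552
−0.18·log₂(0.18) = 0.4453
−0.11·log₂(0.11) = 0.3503
−0.16·log₂(0.16) = 0.4230
−0.08·log₂(0.08) = 0.2915
−0.15·log₂(0.15) = 0.4105
−0.13·log₂(0.13) = 0.3826
Sum ≈ 2.7585 → 2.759 bits.

2.759 bits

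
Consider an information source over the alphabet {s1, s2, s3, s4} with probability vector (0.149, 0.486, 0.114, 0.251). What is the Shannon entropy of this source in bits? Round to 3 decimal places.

H = −Σ pᵢ log₂ pᵢ.
−0.149·log₂(0.149) = 0.4092
−0.486·log₂(0.486) = 0.5059
−0.114·log₂(0.114) = 0.3571
−0.251·log₂(0.251) = 0.5006
Sum ≈ 1.7729 → 1.773 bits.

1.773 bits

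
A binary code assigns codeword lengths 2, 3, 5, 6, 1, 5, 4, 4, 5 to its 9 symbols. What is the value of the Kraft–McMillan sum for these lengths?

With common denominator 2^6 = 64: Σ 2^(−ℓᵢ) = 16/64 + 8/64 + 2/64 + 1/64 + 32/64 + 2/64 + 4/64 + 4/64 + 2/64 = 71/64 = 1.109375.

1.109375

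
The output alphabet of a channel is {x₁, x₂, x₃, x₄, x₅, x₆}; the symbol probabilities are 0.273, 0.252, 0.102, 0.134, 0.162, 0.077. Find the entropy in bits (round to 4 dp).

2.4471 bits

H = −Σ pᵢ log₂ pᵢ.
−0.273·log₂(0.273) = 0.5113
−0.252·log₂(0.252) = 0.5011
−0.102·log₂(0.102) = 0.3359
−0.134·log₂(0.134) = 0.3886
−0.162·log₂(0.162) = 0.4254
−0.077·log₂(0.077) = 0.2848
Sum ≈ 2.4471 → 2.4471 bits.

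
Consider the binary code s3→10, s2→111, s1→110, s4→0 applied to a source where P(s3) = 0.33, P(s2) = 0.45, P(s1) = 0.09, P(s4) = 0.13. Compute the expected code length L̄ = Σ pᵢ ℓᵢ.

L̄ = Σ pᵢ·ℓᵢ = 0.33·2 + 0.45·3 + 0.09·3 + 0.13·1 = 2.41 bits/symbol.

2.41 bits/symbol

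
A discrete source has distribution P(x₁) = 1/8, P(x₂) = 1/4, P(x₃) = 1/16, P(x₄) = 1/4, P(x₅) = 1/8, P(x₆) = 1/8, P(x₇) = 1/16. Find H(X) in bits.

Each probability is a power of 1/2, so log₂(1/p) is an integer.
H = Σ p·log₂(1/p) = 1/8·3 + 1/4·2 + 1/16·4 + 1/4·2 + 1/8·3 + 1/8·3 + 1/16·4 = 2.625 bits.

2.625 bits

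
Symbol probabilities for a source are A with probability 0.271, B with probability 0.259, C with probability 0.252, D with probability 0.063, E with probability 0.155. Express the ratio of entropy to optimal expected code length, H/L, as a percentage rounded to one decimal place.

98.5%

Entropy H = −Σ p log₂ p ≈ 2.1845 bits.
Huffman merges: 63/1000+31/200→109/500; 109/500+63/250→47/100; 259/1000+271/1000→53/100; 47/100+53/100→1. L = 1109/500 ≈ 2.2180.
Efficiency = H/L = 2.1845/2.2180 = 98.5%.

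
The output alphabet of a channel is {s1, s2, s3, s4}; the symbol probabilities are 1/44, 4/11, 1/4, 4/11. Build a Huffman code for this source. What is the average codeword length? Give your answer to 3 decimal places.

Repeatedly combine the two least-probable nodes; the expected code length is the sum of the merged weights.
merge 1/44 + 1/4 → 3/11
merge 3/11 + 4/11 → 7/11
merge 4/11 + 7/11 → 1
L = 3/11 + 7/11 + 1 = 21/11 ≈ 1.909 bits/symbol.

1.909 bits/symbol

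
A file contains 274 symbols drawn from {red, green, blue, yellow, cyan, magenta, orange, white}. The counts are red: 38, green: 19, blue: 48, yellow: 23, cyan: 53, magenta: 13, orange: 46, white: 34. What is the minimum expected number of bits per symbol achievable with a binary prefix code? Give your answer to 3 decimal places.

Probabilities are the counts divided by 274.
Repeatedly combine the two least-probable nodes; the expected code length is the sum of the merged weights.
merge 13/274 + 19/274 → 16/137
merge 23/274 + 16/137 → 55/274
merge 17/137 + 19/137 → 36/137
merge 23/137 + 24/137 → 47/137
merge 53/274 + 55/274 → 54/137
merge 36/137 + 47/137 → 83/137
merge 54/137 + 83/137 → 1
L = 16/137 + 55/274 + 36/137 + 47/137 + 54/137 + 83/137 + 1 = 801/274 ≈ 2.923 bits/symbol.

2.923 bits/symbol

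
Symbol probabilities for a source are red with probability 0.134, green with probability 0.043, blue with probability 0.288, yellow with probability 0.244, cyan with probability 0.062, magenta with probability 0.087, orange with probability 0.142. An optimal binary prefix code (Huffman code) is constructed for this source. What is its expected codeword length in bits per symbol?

Repeatedly combine the two least-probable nodes; the expected code length is the sum of the merged weights.
merge 43/1000 + 31/500 → 21/200
merge 87/1000 + 21/200 → 24/125
merge 67/500 + 71/500 → 69/250
merge 24/125 + 61/250 → 109/250
merge 69/250 + 36/125 → 141/250
merge 109/250 + 141/250 → 1
L = 21/200 + 24/125 + 69/250 + 109/250 + 141/250 + 1 = 2573/1000 = 2.573 bits/symbol.

2.573 bits/symbol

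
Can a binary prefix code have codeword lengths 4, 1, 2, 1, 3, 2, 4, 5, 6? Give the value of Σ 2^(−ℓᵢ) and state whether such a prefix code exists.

With common denominator 2^6 = 64: Σ 2^(−ℓᵢ) = 4/64 + 32/64 + 16/64 + 32/64 + 8/64 + 16/64 + 4/64 + 2/64 + 1/64 = 115/64 = 1.796875.
Kraft's inequality requires Σ ≤ 1; here Σ = 1.796875 > 1, so no such prefix code exists.

1.796875; no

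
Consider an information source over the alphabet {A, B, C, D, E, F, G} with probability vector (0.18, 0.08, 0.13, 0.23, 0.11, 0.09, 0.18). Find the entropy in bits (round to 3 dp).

H = −Σ pᵢ log₂ pᵢ.
−0.18·log₂(0.18) = 0.4453
−0.08·log₂(0.08) = 0.2915
−0.13·log₂(0.13) = 0.3826
−0.23·log₂(0.23) = 0.4877
−0.11·log₂(0.11) = 0.3503
−0.09·log₂(0.09) = 0.3127
−0.18·log₂(0.18) = 0.4453
Sum ≈ 2.7154 → 2.715 bits.

2.715 bits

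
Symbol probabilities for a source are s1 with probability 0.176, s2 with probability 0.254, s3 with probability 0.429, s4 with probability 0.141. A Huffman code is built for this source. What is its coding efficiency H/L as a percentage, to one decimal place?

Entropy H = −Σ p log₂ p ≈ 1.8656 bits.
Huffman merges: 141/1000+22/125→317/1000; 127/500+317/1000→571/1000; 429/1000+571/1000→1. L = 236/125 ≈ 1.8880.
Efficiency = H/L = 1.8656/1.8880 = 98.8%.

98.8%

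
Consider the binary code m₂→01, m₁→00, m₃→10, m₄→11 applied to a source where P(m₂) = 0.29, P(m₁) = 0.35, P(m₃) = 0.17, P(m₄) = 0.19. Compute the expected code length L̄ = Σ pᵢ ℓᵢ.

2 bits/symbol

L̄ = Σ pᵢ·ℓᵢ = 0.29·2 + 0.35·2 + 0.17·2 + 0.19·2 = 2 bits/symbol.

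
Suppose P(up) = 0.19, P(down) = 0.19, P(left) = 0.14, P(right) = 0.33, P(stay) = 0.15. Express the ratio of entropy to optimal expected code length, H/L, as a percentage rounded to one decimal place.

98.1%

Entropy H = −Σ p log₂ p ≈ 2.2459 bits.
Huffman merges: 7/50+3/20→29/100; 19/100+19/100→19/50; 29/100+33/100→31/50; 19/50+31/50→1. L = 229/100 ≈ 2.2900.
Efficiency = H/L = 2.2459/2.2900 = 98.1%.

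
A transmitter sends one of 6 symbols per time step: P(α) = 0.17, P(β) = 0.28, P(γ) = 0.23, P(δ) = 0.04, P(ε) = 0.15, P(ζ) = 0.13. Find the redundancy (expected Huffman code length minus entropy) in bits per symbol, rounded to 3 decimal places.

Entropy H = −Σ p log₂ p ≈ 2.4154 bits.
Huffman merges: 1/25+13/100→17/100; 3/20+17/100→8/25; 17/100+23/100→2/5; 7/25+8/25→3/5; 2/5+3/5→1. L = 249/100 ≈ 2.4900.
L − H = 2.4900 − 2.4154 = 0.075 bits.

0.075 bits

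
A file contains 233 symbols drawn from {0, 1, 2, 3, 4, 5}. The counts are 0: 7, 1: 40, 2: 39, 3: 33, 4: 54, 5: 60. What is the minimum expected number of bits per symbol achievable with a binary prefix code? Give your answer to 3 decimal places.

Probabilities are the counts divided by 233.
Repeatedly combine the two least-probable nodes; the expected code length is the sum of the merged weights.
merge 7/233 + 33/233 → 40/233
merge 39/233 + 40/233 → 79/233
merge 40/233 + 54/233 → 94/233
merge 60/233 + 79/233 → 139/233
merge 94/233 + 139/233 → 1
L = 40/233 + 79/233 + 94/233 + 139/233 + 1 = 585/233 ≈ 2.511 bits/symbol.

2.511 bits/symbol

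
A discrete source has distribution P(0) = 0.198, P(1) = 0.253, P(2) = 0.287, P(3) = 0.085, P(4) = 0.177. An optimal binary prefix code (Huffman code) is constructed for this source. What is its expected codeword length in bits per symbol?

Repeatedly combine the two least-probable nodes; the expected code length is the sum of the merged weights.
merge 17/200 + 177/1000 → 131/500
merge 99/500 + 253/1000 → 451/1000
merge 131/500 + 287/1000 → 549/1000
merge 451/1000 + 549/1000 → 1
L = 131/500 + 451/1000 + 549/1000 + 1 = 1131/500 = 2.262 bits/symbol.

2.262 bits/symbol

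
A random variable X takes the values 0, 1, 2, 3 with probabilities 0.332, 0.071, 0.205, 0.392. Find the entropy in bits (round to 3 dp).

1.797 bits

H = −Σ pᵢ log₂ pᵢ.
−0.332·log₂(0.332) = 0.5281
−0.071·log₂(0.071) = 0.2709
−0.205·log₂(0.205) = 0.4687
−0.392·log₂(0.392) = 0.5296
Sum ≈ 1.7974 → 1.797 bits.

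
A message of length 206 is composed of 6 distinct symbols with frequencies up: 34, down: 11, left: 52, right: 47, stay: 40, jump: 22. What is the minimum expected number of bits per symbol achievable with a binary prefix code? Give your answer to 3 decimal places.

2.485 bits/symbol

Probabilities are the counts divided by 206.
Repeatedly combine the two least-probable nodes; the expected code length is the sum of the merged weights.
merge 11/206 + 11/103 → 33/206
merge 33/206 + 17/103 → 67/206
merge 20/103 + 47/206 → 87/206
merge 26/103 + 67/206 → 119/206
merge 87/206 + 119/206 → 1
L = 33/206 + 67/206 + 87/206 + 119/206 + 1 = 256/103 ≈ 2.485 bits/symbol.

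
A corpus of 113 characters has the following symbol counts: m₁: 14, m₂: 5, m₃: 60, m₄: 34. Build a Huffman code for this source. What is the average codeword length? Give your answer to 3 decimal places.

1.637 bits/symbol

Probabilities are the counts divided by 113.
Repeatedly combine the two least-probable nodes; the expected code length is the sum of the merged weights.
merge 5/113 + 14/113 → 19/113
merge 19/113 + 34/113 → 53/113
merge 53/113 + 60/113 → 1
L = 19/113 + 53/113 + 1 = 185/113 ≈ 1.637 bits/symbol.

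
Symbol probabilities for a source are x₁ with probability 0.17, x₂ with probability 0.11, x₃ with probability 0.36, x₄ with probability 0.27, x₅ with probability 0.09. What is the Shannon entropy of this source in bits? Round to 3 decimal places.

2.138 bits

H = −Σ pᵢ log₂ pᵢ.
−0.17·log₂(0.17) = 0.4346
−0.11·log₂(0.11) = 0.3503
−0.36·log₂(0.36) = 0.5306
−0.27·log₂(0.27) = 0.5100
−0.09·log₂(0.09) = 0.3127
Sum ≈ 2.1382 → 2.138 bits.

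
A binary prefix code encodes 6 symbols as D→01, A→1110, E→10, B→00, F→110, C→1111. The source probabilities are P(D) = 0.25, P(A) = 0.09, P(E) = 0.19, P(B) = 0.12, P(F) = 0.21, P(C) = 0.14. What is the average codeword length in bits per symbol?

L̄ = Σ pᵢ·ℓᵢ = 0.25·2 + 0.09·4 + 0.19·2 + 0.12·2 + 0.21·3 + 0.14·4 = 2.67 bits/symbol.

2.67 bits/symbol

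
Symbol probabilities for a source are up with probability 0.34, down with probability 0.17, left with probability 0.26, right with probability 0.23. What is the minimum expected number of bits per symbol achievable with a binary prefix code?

Repeatedly combine the two least-probable nodes; the expected code length is the sum of the merged weights.
merge 17/100 + 23/100 → 2/5
merge 13/50 + 17/50 → 3/5
merge 2/5 + 3/5 → 1
L = 2/5 + 3/5 + 1 = 2 bits/symbol.

2 bits/symbol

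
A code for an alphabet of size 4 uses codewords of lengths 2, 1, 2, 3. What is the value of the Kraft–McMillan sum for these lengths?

1.125

With common denominator 2^3 = 8: Σ 2^(−ℓᵢ) = 2/8 + 4/8 + 2/8 + 1/8 = 9/8 = 1.125.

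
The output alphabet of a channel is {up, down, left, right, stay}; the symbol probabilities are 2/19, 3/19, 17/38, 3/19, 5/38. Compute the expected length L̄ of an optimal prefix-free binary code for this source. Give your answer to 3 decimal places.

Repeatedly combine the two least-probable nodes; the expected code length is the sum of the merged weights.
merge 2/19 + 5/38 → 9/38
merge 3/19 + 3/19 → 6/19
merge 9/38 + 6/19 → 21/38
merge 17/38 + 21/38 → 1
L = 9/38 + 6/19 + 21/38 + 1 = 40/19 ≈ 2.105 bits/symbol.

2.105 bits/symbol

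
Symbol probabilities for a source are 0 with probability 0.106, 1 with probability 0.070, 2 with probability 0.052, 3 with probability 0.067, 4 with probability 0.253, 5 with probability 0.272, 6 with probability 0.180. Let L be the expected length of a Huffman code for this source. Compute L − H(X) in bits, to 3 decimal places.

Entropy H = −Σ p log₂ p ≈ 2.5527 bits.
Huffman merges: 13/250+67/1000→119/1000; 7/100+53/500→22/125; 119/1000+22/125→59/200; 9/50+253/1000→433/1000; 34/125+59/200→567/1000; 433/1000+567/1000→1. L = 259/100 ≈ 2.5900.
L − H = 2.5900 − 2.5527 = 0.037 bits.

0.037 bits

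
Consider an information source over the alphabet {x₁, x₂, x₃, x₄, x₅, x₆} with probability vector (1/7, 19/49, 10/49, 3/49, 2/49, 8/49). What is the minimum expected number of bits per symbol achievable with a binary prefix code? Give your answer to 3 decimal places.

2.327 bits/symbol

Repeatedly combine the two least-probable nodes; the expected code length is the sum of the merged weights.
merge 2/49 + 3/49 → 5/49
merge 5/49 + 1/7 → 12/49
merge 8/49 + 10/49 → 18/49
merge 12/49 + 18/49 → 30/49
merge 19/49 + 30/49 → 1
L = 5/49 + 12/49 + 18/49 + 30/49 + 1 = 114/49 ≈ 2.327 bits/symbol.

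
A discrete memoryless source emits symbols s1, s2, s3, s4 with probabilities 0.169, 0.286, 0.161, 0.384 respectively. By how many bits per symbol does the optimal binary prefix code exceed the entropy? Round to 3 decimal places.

0.042 bits

Entropy H = −Σ p log₂ p ≈ 1.9044 bits.
Huffman merges: 161/1000+169/1000→33/100; 143/500+33/100→77/125; 48/125+77/125→1. L = 973/500 ≈ 1.9460.
L − H = 1.9460 − 1.9044 = 0.042 bits.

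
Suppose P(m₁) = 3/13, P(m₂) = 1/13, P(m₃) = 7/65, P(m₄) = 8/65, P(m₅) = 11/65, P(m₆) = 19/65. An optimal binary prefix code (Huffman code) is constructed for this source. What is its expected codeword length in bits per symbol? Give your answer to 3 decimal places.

2.477 bits/symbol

Repeatedly combine the two least-probable nodes; the expected code length is the sum of the merged weights.
merge 1/13 + 7/65 → 12/65
merge 8/65 + 11/65 → 19/65
merge 12/65 + 3/13 → 27/65
merge 19/65 + 19/65 → 38/65
merge 27/65 + 38/65 → 1
L = 12/65 + 19/65 + 27/65 + 38/65 + 1 = 161/65 ≈ 2.477 bits/symbol.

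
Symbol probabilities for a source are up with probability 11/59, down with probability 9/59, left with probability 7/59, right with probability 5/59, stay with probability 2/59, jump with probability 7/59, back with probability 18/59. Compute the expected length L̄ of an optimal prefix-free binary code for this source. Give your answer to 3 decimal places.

Repeatedly combine the two least-probable nodes; the expected code length is the sum of the merged weights.
merge 2/59 + 5/59 → 7/59
merge 7/59 + 7/59 → 14/59
merge 7/59 + 9/59 → 16/59
merge 11/59 + 14/59 → 25/59
merge 16/59 + 18/59 → 34/59
merge 25/59 + 34/59 → 1
L = 7/59 + 14/59 + 16/59 + 25/59 + 34/59 + 1 = 155/59 ≈ 2.627 bits/symbol.

2.627 bits/symbol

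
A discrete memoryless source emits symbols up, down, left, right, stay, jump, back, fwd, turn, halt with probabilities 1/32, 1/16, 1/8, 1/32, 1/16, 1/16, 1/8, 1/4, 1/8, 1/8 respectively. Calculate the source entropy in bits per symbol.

Each probability is a power of 1/2, so log₂(1/p) is an integer.
H = Σ p·log₂(1/p) = 1/32·5 + 1/16·4 + 1/8·3 + 1/32·5 + 1/16·4 + 1/16·4 + 1/8·3 + 1/4·2 + 1/8·3 + 1/8·3 = 3.0625 bits.

3.0625 bits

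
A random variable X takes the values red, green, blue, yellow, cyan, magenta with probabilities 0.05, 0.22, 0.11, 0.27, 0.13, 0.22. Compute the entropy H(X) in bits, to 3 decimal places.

2.420 bits

H = −Σ pᵢ log₂ pᵢ.
−0.05·log₂(0.05) = 0.2161
−0.22·log₂(0.22) = 0.4806
−0.11·log₂(0.11) = 0.3503
−0.27·log₂(0.27) = 0.5100
−0.13·log₂(0.13) = 0.3826
−0.22·log₂(0.22) = 0.4806
Sum ≈ 2.4202 → 2.420 bits.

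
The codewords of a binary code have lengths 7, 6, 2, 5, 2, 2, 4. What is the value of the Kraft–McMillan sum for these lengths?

0.8671875

With common denominator 2^7 = 128: Σ 2^(−ℓᵢ) = 1/128 + 2/128 + 32/128 + 4/128 + 32/128 + 32/128 + 8/128 = 111/128 = 0.8671875.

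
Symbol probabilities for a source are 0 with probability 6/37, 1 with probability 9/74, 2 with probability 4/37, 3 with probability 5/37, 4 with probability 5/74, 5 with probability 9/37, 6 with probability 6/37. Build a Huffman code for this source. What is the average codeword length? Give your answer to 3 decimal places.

2.757 bits/symbol

Repeatedly combine the two least-probable nodes; the expected code length is the sum of the merged weights.
merge 5/74 + 4/37 → 13/74
merge 9/74 + 5/37 → 19/74
merge 6/37 + 6/37 → 12/37
merge 13/74 + 9/37 → 31/74
merge 19/74 + 12/37 → 43/74
merge 31/74 + 43/74 → 1
L = 13/74 + 19/74 + 12/37 + 31/74 + 43/74 + 1 = 102/37 ≈ 2.757 bits/symbol.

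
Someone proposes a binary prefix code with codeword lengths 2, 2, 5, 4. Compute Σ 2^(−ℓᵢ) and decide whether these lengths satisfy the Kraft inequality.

With common denominator 2^5 = 32: Σ 2^(−ℓᵢ) = 8/32 + 8/32 + 1/32 + 2/32 = 19/32 = 0.59375.
Kraft's inequality requires Σ ≤ 1; here Σ = 0.59375 ≤ 1, so such a prefix code exists.

0.59375; yes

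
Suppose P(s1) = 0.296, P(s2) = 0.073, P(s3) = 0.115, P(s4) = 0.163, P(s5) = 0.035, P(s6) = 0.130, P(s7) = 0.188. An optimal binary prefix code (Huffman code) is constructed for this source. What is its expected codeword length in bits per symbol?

Repeatedly combine the two least-probable nodes; the expected code length is the sum of the merged weights.
merge 7/200 + 73/1000 → 27/250
merge 27/250 + 23/200 → 223/1000
merge 13/100 + 163/1000 → 293/1000
merge 47/250 + 223/1000 → 411/1000
merge 293/1000 + 37/125 → 589/1000
merge 411/1000 + 589/1000 → 1
L = 27/250 + 223/1000 + 293/1000 + 411/1000 + 589/1000 + 1 = 328/125 = 2.624 bits/symbol.

2.624 bits/symbol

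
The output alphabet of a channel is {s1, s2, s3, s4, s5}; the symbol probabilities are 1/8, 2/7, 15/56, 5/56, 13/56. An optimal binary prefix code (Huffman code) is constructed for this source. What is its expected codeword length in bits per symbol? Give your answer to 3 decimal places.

2.214 bits/symbol

Repeatedly combine the two least-probable nodes; the expected code length is the sum of the merged weights.
merge 5/56 + 1/8 → 3/14
merge 3/14 + 13/56 → 25/56
merge 15/56 + 2/7 → 31/56
merge 25/56 + 31/56 → 1
L = 3/14 + 25/56 + 31/56 + 1 = 31/14 ≈ 2.214 bits/symbol.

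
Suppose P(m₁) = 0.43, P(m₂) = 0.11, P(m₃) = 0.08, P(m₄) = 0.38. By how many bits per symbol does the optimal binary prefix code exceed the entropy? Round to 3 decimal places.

0.064 bits

Entropy H = −Σ p log₂ p ≈ 1.6958 bits.
Huffman merges: 2/25+11/100→19/100; 19/100+19/50→57/100; 43/100+57/100→1. L = 44/25 ≈ 1.7600.
L − H = 1.7600 − 1.6958 = 0.064 bits.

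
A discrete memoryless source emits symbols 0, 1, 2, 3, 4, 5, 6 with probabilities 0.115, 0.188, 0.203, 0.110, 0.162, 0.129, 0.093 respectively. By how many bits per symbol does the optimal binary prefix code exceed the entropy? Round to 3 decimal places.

Entropy H = −Σ p log₂ p ≈ 2.7546 bits.
Huffman merges: 93/1000+11/100→203/1000; 23/200+129/1000→61/250; 81/500+47/250→7/20; 203/1000+203/1000→203/500; 61/250+7/20→297/500; 203/500+297/500→1. L = 2797/1000 ≈ 2.7970.
L − H = 2.7970 − 2.7546 = 0.042 bits.

0.042 bits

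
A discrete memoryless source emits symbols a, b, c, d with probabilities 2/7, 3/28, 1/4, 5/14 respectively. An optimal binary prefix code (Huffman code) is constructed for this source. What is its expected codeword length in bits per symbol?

2 bits/symbol

Repeatedly combine the two least-probable nodes; the expected code length is the sum of the merged weights.
merge 3/28 + 1/4 → 5/14
merge 2/7 + 5/14 → 9/14
merge 5/14 + 9/14 → 1
L = 5/14 + 9/14 + 1 = 2 bits/symbol.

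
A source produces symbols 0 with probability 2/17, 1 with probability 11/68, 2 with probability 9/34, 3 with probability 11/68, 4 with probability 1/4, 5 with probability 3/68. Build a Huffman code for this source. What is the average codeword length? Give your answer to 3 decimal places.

2.485 bits/symbol

Repeatedly combine the two least-probable nodes; the expected code length is the sum of the merged weights.
merge 3/68 + 2/17 → 11/68
merge 11/68 + 11/68 → 11/34
merge 11/68 + 1/4 → 7/17
merge 9/34 + 11/34 → 10/17
merge 7/17 + 10/17 → 1
L = 11/68 + 11/34 + 7/17 + 10/17 + 1 = 169/68 ≈ 2.485 bits/symbol.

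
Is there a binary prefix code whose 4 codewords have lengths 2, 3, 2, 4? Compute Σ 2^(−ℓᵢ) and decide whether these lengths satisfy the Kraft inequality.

0.6875; yes

With common denominator 2^4 = 16: Σ 2^(−ℓᵢ) = 4/16 + 2/16 + 4/16 + 1/16 = 11/16 = 0.6875.
Kraft's inequality requires Σ ≤ 1; here Σ = 0.6875 ≤ 1, so such a prefix code exists.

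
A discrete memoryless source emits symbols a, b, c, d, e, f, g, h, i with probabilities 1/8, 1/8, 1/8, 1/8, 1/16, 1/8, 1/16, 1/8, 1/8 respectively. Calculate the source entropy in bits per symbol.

3.125 bits

Each probability is a power of 1/2, so log₂(1/p) is an integer.
H = Σ p·log₂(1/p) = 1/8·3 + 1/8·3 + 1/8·3 + 1/8·3 + 1/16·4 + 1/8·3 + 1/16·4 + 1/8·3 + 1/8·3 = 3.125 bits.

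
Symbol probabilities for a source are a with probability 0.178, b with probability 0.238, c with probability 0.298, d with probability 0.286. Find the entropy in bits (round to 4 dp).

1.9731 bits

H = −Σ pᵢ log₂ pᵢ.
−0.178·log₂(0.178) = 0.4432
−0.238·log₂(0.238) = 0.4929
−0.298·log₂(0.298) = 0.5205
−0.286·log₂(0.286) = 0.5165
Sum ≈ 1.9731 → 1.9731 bits.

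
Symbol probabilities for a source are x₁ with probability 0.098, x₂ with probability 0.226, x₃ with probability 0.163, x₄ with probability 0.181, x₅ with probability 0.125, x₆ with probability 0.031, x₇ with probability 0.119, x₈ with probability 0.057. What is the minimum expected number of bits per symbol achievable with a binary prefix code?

2.862 bits/symbol

Repeatedly combine the two least-probable nodes; the expected code length is the sum of the merged weights.
merge 31/1000 + 57/1000 → 11/125
merge 11/125 + 49/500 → 93/500
merge 119/1000 + 1/8 → 61/250
merge 163/1000 + 181/1000 → 43/125
merge 93/500 + 113/500 → 103/250
merge 61/250 + 43/125 → 147/250
merge 103/250 + 147/250 → 1
L = 11/125 + 93/500 + 61/250 + 43/125 + 103/250 + 147/250 + 1 = 1431/500 = 2.862 bits/symbol.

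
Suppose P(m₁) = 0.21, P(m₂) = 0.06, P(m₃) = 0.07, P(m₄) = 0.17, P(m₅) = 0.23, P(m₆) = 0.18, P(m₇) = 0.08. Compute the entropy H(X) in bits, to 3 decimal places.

H = −Σ pᵢ log₂ pᵢ.
−0.21·log₂(0.21) = 0.4728
−0.06·log₂(0.06) = 0.2435
−0.07·log₂(0.07) = 0.2686
−0.17·log₂(0.17) = 0.4346
−0.23·log₂(0.23) = 0.4877
−0.18·log₂(0.18) = 0.4453
−0.08·log₂(0.08) = 0.2915
Sum ≈ 2.6440 → 2.644 bits.

2.644 bits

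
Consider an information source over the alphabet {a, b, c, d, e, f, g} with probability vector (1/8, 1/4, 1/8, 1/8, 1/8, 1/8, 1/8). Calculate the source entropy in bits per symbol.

Each probability is a power of 1/2, so log₂(1/p) is an integer.
H = Σ p·log₂(1/p) = 1/8·3 + 1/4·2 + 1/8·3 + 1/8·3 + 1/8·3 + 1/8·3 + 1/8·3 = 2.75 bits.

2.75 bits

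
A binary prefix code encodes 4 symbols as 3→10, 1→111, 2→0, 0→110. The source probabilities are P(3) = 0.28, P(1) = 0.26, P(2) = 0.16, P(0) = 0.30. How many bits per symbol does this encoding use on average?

L̄ = Σ pᵢ·ℓᵢ = 0.28·2 + 0.26·3 + 0.16·1 + 0.30·3 = 2.4 bits/symbol.

2.4 bits/symbol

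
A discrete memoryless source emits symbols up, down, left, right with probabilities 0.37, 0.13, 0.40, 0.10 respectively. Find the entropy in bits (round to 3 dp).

H = −Σ pᵢ log₂ pᵢ.
−0.37·log₂(0.37) = 0.5307
−0.13·log₂(0.13) = 0.3826
−0.40·log₂(0.40) = 0.5288
−0.10·log₂(0.10) = 0.3322
Sum ≈ 1.7743 → 1.774 bits.

1.774 bits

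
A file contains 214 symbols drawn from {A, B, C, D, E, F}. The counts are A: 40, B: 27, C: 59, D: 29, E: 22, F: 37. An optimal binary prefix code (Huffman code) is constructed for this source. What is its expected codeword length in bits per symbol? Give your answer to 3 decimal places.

Probabilities are the counts divided by 214.
Repeatedly combine the two least-probable nodes; the expected code length is the sum of the merged weights.
merge 11/107 + 27/214 → 49/214
merge 29/214 + 37/214 → 33/107
merge 20/107 + 49/214 → 89/214
merge 59/214 + 33/107 → 125/214
merge 89/214 + 125/214 → 1
L = 49/214 + 33/107 + 89/214 + 125/214 + 1 = 543/214 ≈ 2.537 bits/symbol.

2.537 bits/symbol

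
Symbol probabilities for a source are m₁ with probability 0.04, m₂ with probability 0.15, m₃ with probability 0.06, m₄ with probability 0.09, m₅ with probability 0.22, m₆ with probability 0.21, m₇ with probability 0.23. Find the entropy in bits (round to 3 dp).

H = −Σ pᵢ log₂ pᵢ.
−0.04·log₂(0.04) = 0.1858
−0.15·log₂(0.15) = 0.4105
−0.06·log₂(0.06) = 0.2435
−0.09·log₂(0.09) = 0.3127
−0.22·log₂(0.22) = 0.4806
−0.21·log₂(0.21) = 0.4728
−0.23·log₂(0.23) = 0.4877
Sum ≈ 2.5936 → 2.594 bits.

2.594 bits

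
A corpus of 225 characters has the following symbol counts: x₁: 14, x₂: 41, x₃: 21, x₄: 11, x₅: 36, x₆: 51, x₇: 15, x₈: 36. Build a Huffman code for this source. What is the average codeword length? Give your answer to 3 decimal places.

2.862 bits/symbol

Probabilities are the counts divided by 225.
Repeatedly combine the two least-probable nodes; the expected code length is the sum of the merged weights.
merge 11/225 + 14/225 → 1/9
merge 1/15 + 7/75 → 4/25
merge 1/9 + 4/25 → 61/225
merge 4/25 + 4/25 → 8/25
merge 41/225 + 17/75 → 92/225
merge 61/225 + 8/25 → 133/225
merge 92/225 + 133/225 → 1
L = 1/9 + 4/25 + 61/225 + 8/25 + 92/225 + 133/225 + 1 = 644/225 ≈ 2.862 bits/symbol.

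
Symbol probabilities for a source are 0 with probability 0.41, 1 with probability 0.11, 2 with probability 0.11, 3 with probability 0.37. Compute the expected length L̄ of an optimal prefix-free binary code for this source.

1.81 bits/symbol

Repeatedly combine the two least-probable nodes; the expected code length is the sum of the merged weights.
merge 11/100 + 11/100 → 11/50
merge 11/50 + 37/100 → 59/100
merge 41/100 + 59/100 → 1
L = 11/50 + 59/100 + 1 = 181/100 = 1.81 bits/symbol.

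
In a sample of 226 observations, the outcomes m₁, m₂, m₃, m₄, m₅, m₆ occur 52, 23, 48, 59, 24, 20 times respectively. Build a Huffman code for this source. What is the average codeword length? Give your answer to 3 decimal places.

Probabilities are the counts divided by 226.
Repeatedly combine the two least-probable nodes; the expected code length is the sum of the merged weights.
merge 10/113 + 23/226 → 43/226
merge 12/113 + 43/226 → 67/226
merge 24/113 + 26/113 → 50/113
merge 59/226 + 67/226 → 63/113
merge 50/113 + 63/113 → 1
L = 43/226 + 67/226 + 50/113 + 63/113 + 1 = 281/113 ≈ 2.487 bits/symbol.

2.487 bits/symbol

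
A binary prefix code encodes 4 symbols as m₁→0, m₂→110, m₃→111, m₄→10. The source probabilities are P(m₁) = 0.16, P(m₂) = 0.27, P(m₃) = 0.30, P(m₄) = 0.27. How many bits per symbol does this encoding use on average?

L̄ = Σ pᵢ·ℓᵢ = 0.16·1 + 0.27·3 + 0.30·3 + 0.27·2 = 2.41 bits/symbol.

2.41 bits/symbol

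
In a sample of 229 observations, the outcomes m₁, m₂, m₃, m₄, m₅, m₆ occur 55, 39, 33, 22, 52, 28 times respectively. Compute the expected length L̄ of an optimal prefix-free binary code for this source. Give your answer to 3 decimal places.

2.533 bits/symbol

Probabilities are the counts divided by 229.
Repeatedly combine the two least-probable nodes; the expected code length is the sum of the merged weights.
merge 22/229 + 28/229 → 50/229
merge 33/229 + 39/229 → 72/229
merge 50/229 + 52/229 → 102/229
merge 55/229 + 72/229 → 127/229
merge 102/229 + 127/229 → 1
L = 50/229 + 72/229 + 102/229 + 127/229 + 1 = 580/229 ≈ 2.533 bits/symbol.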